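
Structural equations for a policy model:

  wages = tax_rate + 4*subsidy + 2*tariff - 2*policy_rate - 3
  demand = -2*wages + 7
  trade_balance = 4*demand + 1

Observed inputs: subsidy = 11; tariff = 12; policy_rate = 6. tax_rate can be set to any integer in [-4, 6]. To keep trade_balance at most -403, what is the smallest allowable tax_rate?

Substituting into the wages equation gives wages = tax_rate + 53.
Substituting into the demand equation gives demand = -2*tax_rate - 99.
Substituting into the trade_balance equation gives trade_balance = -8*tax_rate - 395.
Require -8*tax_rate - 395 ≤ -403, so tax_rate ≥ 1.
The smallest integer in [-4, 6] satisfying this is 1.

tax_rate = 1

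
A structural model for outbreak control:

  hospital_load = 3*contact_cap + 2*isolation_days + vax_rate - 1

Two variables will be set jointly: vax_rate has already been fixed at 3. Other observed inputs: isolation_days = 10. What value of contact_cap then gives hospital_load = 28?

contact_cap = 2

With vax_rate held at 3:
Substituting into the hospital_load equation gives hospital_load = 3*contact_cap + 22.
Solve 3*contact_cap + 22 = 28: contact_cap = (28 - 22) / 3 = 2.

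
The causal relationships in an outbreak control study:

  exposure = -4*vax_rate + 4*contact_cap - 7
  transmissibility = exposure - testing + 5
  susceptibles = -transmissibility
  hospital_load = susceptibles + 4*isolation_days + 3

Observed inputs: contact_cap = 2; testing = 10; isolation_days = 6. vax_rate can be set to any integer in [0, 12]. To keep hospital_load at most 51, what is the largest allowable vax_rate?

Substituting into the exposure equation gives exposure = -4*vax_rate + 1.
Substituting into the transmissibility equation gives transmissibility = -4*vax_rate - 4.
Substituting into the susceptibles equation gives susceptibles = 4*vax_rate + 4.
This gives hospital_load = 4*vax_rate + 31.
Require 4*vax_rate + 31 ≤ 51, so vax_rate ≤ 5.
The largest integer in [0, 12] satisfying this is 5.

vax_rate = 5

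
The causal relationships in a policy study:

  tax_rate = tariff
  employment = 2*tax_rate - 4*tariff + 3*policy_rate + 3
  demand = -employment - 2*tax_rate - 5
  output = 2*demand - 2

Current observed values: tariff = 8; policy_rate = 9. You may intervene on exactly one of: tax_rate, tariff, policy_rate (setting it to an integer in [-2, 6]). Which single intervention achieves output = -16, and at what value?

Intervening on tax_rate: with other inputs at their observed values, output = -8*tax_rate - 8. Solving for -16 gives tax_rate = 1, within [-2, 6].
Intervening on tariff: the paths from tariff to output cancel (net effect zero), leaving output = -72; -16 is unreachable this way.
Intervening on policy_rate: output = -6*policy_rate - 18. Reaching -16 requires policy_rate = -1/3, not an integer.

set tax_rate = 1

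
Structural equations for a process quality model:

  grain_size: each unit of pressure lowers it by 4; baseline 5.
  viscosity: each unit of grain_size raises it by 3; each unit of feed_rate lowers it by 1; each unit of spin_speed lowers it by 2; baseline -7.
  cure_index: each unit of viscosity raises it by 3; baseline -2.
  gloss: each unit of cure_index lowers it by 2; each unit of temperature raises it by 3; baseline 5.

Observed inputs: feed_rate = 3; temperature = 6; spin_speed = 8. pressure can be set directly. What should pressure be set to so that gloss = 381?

pressure = 4

Substituting into the viscosity equation gives viscosity = -12*pressure - 11.
Substituting into the cure_index equation gives cure_index = -36*pressure - 35.
Substituting into the gloss equation gives gloss = 72*pressure + 93.
Solve 72*pressure + 93 = 381: pressure = (381 - 93) / 72 = 4.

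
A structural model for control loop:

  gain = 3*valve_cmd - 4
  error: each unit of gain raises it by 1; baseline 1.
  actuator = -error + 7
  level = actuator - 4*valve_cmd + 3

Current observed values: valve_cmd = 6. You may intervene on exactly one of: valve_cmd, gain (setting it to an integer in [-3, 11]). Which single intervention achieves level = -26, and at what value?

set gain = 11

Intervening on valve_cmd: level = -7*valve_cmd + 13. Reaching -26 requires valve_cmd = 39/7, not an integer.
Intervening on gain: with other inputs at their observed values, level = -gain - 15. Solving for -26 gives gain = 11, within [-3, 11].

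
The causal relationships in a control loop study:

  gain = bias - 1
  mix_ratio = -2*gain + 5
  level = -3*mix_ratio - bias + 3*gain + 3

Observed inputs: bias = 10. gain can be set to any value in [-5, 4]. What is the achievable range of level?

-67 to 14

Intervening on gain fixes its value directly, overriding its dependence on bias.
Substituting into the level equation gives level = 9*gain - 22.
Linear in gain, so extremes are at the endpoints: gain = -5 gives level = -67; gain = 4 gives level = 14.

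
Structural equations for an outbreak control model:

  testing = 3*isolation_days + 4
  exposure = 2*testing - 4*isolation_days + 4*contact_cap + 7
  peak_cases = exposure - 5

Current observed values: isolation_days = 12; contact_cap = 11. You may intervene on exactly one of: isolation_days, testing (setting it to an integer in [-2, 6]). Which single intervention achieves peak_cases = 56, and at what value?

Intervening on isolation_days: with other inputs at their observed values, peak_cases = 2*isolation_days + 54. Solving for 56 gives isolation_days = 1, within [-2, 6].
Intervening on testing: peak_cases = 2*testing - 2. Reaching 56 requires testing = 29, outside [-2, 6].

set isolation_days = 1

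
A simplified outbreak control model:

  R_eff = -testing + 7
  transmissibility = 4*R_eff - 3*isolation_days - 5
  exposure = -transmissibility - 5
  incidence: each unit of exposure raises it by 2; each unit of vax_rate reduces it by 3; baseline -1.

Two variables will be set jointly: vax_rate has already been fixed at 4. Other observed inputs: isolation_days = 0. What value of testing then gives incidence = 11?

With vax_rate held at 4:
Substituting into the transmissibility equation gives transmissibility = -4*testing + 23.
Substituting into the exposure equation gives exposure = 4*testing - 28.
So incidence = 8*testing - 69.
Solve 8*testing - 69 = 11: testing = (11 + 69) / 8 = 10.

testing = 10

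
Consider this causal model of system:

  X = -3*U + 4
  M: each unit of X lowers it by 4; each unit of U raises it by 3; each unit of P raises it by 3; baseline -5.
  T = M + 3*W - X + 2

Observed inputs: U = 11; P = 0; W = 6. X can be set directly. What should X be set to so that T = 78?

Intervening on X fixes its value directly, overriding its dependence on U.
Substituting into the M equation gives M = -4*X + 28.
So T = -5*X + 48.
Solve -5*X + 48 = 78: X = (78 - 48) / -5 = -6.

X = -6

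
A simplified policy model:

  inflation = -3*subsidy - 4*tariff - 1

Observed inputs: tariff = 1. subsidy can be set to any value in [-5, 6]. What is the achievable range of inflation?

-23 to 10

Substituting into the inflation equation gives inflation = -3*subsidy - 5.
Linear in subsidy, so extremes are at the endpoints: subsidy = -5 gives inflation = 10; subsidy = 6 gives inflation = -23.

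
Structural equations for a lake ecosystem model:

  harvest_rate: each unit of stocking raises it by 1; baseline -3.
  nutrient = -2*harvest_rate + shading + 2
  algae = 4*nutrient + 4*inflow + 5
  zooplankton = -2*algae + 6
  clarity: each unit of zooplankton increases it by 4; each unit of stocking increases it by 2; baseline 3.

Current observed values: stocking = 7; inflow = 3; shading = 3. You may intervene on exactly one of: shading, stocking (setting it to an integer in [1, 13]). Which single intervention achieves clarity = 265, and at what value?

Intervening on shading: clarity = -32*shading + 97. Reaching 265 requires shading = -21/4, not an integer.
Intervening on stocking: with other inputs at their observed values, clarity = 66*stocking - 461. Solving for 265 gives stocking = 11, within [1, 13].

set stocking = 11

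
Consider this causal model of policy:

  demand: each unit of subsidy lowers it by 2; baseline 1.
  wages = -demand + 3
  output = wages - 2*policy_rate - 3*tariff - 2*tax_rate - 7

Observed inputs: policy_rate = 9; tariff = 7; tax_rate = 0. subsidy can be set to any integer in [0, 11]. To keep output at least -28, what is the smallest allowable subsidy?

Substituting into the wages equation gives wages = 2*subsidy + 2.
Substituting into the output equation gives output = 2*subsidy - 44.
Require 2*subsidy - 44 ≥ -28, so subsidy ≥ 8.
The smallest integer in [0, 11] satisfying this is 8.

subsidy = 8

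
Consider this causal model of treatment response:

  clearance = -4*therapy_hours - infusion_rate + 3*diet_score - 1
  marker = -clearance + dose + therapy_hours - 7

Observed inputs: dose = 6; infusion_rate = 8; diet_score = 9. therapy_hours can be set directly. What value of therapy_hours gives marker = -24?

Substituting into the clearance equation gives clearance = -4*therapy_hours + 18.
Substituting into the marker equation gives marker = 5*therapy_hours - 19.
Solve 5*therapy_hours - 19 = -24: therapy_hours = (-24 + 19) / 5 = -1.

therapy_hours = -1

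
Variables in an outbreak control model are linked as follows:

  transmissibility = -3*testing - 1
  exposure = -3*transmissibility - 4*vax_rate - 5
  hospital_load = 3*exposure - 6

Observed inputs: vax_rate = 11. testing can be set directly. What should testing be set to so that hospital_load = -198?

Substituting into the exposure equation gives exposure = 9*testing - 46.
This gives hospital_load = 27*testing - 144.
Solve 27*testing - 144 = -198: testing = (-198 + 144) / 27 = -2.

testing = -2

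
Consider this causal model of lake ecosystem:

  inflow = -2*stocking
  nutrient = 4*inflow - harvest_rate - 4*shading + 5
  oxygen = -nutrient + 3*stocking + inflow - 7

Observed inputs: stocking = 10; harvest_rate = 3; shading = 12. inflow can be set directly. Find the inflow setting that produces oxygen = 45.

inflow = 8

Intervening on inflow fixes its value directly, overriding its dependence on stocking.
Substituting into the nutrient equation gives nutrient = 4*inflow - 46.
Substituting into the oxygen equation gives oxygen = -3*inflow + 69.
Solve -3*inflow + 69 = 45: inflow = (45 - 69) / -3 = 8.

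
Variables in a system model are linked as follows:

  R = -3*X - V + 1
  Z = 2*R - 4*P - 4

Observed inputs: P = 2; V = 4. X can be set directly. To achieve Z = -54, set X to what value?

X = 6

Substituting into the R equation gives R = -3*X - 3.
So Z = -6*X - 18.
Solve -6*X - 18 = -54: X = (-54 + 18) / -6 = 6.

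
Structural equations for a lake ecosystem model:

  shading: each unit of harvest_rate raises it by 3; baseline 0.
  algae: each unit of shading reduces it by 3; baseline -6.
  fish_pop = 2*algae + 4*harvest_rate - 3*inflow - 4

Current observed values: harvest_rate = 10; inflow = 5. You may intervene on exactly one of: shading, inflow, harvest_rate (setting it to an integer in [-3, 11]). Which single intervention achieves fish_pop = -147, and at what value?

set inflow = -3

Intervening on shading: fish_pop = -6*shading + 9. Reaching -147 requires shading = 26, outside [-3, 11].
Intervening on inflow: with other inputs at their observed values, fish_pop = -3*inflow - 156. Solving for -147 gives inflow = -3, within [-3, 11].
Intervening on harvest_rate: fish_pop = -14*harvest_rate - 31. Reaching -147 requires harvest_rate = 58/7, not an integer.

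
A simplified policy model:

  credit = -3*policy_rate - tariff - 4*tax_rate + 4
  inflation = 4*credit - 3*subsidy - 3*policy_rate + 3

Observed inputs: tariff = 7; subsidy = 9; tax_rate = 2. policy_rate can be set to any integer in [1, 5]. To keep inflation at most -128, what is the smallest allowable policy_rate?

Substituting into the credit equation gives credit = -3*policy_rate - 11.
This gives inflation = -15*policy_rate - 68.
Require -15*policy_rate - 68 ≤ -128, so policy_rate ≥ 4.
The smallest integer in [1, 5] satisfying this is 4.

policy_rate = 4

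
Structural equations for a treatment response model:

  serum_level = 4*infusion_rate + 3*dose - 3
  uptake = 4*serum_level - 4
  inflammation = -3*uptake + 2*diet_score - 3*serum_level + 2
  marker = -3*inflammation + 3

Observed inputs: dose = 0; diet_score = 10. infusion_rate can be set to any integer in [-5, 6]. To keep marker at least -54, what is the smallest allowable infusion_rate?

infusion_rate = 1

Substituting into the serum_level equation gives serum_level = 4*infusion_rate - 3.
uptake becomes 16*infusion_rate - 16.
Substituting into the inflammation equation gives inflammation = -60*infusion_rate + 79.
So marker = 180*infusion_rate - 234.
Require 180*infusion_rate - 234 ≥ -54, so infusion_rate ≥ 1.
The smallest integer in [-5, 6] satisfying this is 1.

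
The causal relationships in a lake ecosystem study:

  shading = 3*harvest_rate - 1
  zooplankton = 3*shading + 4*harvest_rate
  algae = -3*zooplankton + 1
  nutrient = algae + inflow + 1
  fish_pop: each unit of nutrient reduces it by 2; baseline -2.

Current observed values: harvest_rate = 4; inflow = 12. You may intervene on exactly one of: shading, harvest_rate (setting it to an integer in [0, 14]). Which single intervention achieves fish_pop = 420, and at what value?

set harvest_rate = 6

Intervening on shading: fish_pop = 18*shading + 66. Reaching 420 requires shading = 59/3, not an integer.
Intervening on harvest_rate: with other inputs at their observed values, fish_pop = 78*harvest_rate - 48. Solving for 420 gives harvest_rate = 6, within [0, 14].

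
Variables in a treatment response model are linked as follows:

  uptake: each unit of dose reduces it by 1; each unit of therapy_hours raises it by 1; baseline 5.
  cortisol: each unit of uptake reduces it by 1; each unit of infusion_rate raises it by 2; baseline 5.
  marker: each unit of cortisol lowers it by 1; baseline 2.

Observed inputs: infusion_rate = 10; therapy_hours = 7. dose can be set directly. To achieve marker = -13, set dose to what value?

Substituting into the uptake equation gives uptake = -dose + 12.
So cortisol = dose + 13.
Substituting into the marker equation gives marker = -dose - 11.
Solve -dose - 11 = -13: dose = (-13 + 11) / -1 = 2.

dose = 2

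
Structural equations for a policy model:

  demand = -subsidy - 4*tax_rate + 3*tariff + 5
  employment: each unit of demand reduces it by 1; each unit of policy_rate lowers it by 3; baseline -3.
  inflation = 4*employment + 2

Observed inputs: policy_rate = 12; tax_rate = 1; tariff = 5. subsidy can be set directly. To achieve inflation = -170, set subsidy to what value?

Substituting into the demand equation gives demand = -subsidy + 16.
This gives employment = subsidy - 55.
Substituting into the inflation equation gives inflation = 4*subsidy - 218.
Solve 4*subsidy - 218 = -170: subsidy = (-170 + 218) / 4 = 12.

subsidy = 12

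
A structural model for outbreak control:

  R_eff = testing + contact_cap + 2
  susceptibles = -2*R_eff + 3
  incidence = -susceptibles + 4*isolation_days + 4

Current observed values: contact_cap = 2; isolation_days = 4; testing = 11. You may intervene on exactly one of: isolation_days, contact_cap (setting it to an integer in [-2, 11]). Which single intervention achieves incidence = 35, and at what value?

set isolation_days = 1

Intervening on isolation_days: with other inputs at their observed values, incidence = 4*isolation_days + 31. Solving for 35 gives isolation_days = 1, within [-2, 11].
Intervening on contact_cap: incidence = 2*contact_cap + 43. Reaching 35 requires contact_cap = -4, outside [-2, 11].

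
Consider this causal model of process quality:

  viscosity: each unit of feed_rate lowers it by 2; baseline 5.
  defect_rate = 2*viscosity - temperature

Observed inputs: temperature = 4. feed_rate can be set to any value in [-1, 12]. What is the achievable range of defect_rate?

Substituting into the defect_rate equation gives defect_rate = -4*feed_rate + 6.
Linear in feed_rate, so extremes are at the endpoints: feed_rate = -1 gives defect_rate = 10; feed_rate = 12 gives defect_rate = -42.

-42 to 10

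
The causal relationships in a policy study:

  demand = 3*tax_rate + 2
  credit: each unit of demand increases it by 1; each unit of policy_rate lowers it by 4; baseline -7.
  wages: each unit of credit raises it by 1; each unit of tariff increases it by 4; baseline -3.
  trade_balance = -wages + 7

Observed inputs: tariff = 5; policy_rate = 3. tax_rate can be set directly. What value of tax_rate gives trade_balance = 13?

Substituting into the credit equation gives credit = 3*tax_rate - 17.
Substituting into the wages equation gives wages = 3*tax_rate.
This gives trade_balance = -3*tax_rate + 7.
Solve -3*tax_rate + 7 = 13: tax_rate = (13 - 7) / -3 = -2.

tax_rate = -2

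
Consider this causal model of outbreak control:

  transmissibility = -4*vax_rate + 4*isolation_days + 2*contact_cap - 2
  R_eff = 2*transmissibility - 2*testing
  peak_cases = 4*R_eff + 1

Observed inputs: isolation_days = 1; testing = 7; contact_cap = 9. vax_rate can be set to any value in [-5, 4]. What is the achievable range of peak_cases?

Substituting into the transmissibility equation gives transmissibility = -4*vax_rate + 20.
Substituting into the R_eff equation gives R_eff = -8*vax_rate + 26.
So peak_cases = -32*vax_rate + 105.
Linear in vax_rate, so extremes are at the endpoints: vax_rate = -5 gives peak_cases = 265; vax_rate = 4 gives peak_cases = -23.

-23 to 265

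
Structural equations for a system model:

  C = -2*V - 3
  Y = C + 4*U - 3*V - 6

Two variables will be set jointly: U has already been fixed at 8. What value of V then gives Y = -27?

With U held at 8:
Substituting into the Y equation gives Y = -5*V + 23.
Solve -5*V + 23 = -27: V = (-27 - 23) / -5 = 10.

V = 10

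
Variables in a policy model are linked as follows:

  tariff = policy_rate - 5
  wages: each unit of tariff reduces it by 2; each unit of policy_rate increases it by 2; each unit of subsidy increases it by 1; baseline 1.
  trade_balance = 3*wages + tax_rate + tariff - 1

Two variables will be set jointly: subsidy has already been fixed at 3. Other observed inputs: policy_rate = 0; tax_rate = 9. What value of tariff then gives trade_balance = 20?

With subsidy held at 3:
Intervening on tariff fixes its value directly, overriding its dependence on policy_rate.
Substituting into the wages equation gives wages = -2*tariff + 4.
This gives trade_balance = -5*tariff + 20.
Solve -5*tariff + 20 = 20: tariff = (20 - 20) / -5 = 0.

tariff = 0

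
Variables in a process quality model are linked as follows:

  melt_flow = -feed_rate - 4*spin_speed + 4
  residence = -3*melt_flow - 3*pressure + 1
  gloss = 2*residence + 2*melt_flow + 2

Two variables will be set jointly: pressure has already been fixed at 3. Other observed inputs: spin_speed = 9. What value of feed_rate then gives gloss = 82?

With pressure held at 3:
Substituting into the melt_flow equation gives melt_flow = -feed_rate - 32.
Substituting into the residence equation gives residence = 3*feed_rate + 88.
Substituting into the gloss equation gives gloss = 4*feed_rate + 114.
Solve 4*feed_rate + 114 = 82: feed_rate = (82 - 114) / 4 = -8.

feed_rate = -8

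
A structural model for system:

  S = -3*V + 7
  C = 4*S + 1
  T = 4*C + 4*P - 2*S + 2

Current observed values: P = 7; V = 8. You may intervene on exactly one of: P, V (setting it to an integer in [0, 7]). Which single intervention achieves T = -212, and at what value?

Intervening on P: with other inputs at their observed values, T = 4*P - 232. Solving for -212 gives P = 5, within [0, 7].
Intervening on V: T = -42*V + 132. Reaching -212 requires V = 172/21, not an integer.

set P = 5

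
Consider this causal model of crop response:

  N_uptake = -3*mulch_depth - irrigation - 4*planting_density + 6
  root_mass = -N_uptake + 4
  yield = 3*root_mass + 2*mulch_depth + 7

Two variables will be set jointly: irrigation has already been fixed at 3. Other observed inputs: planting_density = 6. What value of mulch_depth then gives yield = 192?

With irrigation held at 3:
Substituting into the N_uptake equation gives N_uptake = -3*mulch_depth - 21.
Substituting into the root_mass equation gives root_mass = 3*mulch_depth + 25.
So yield = 11*mulch_depth + 82.
Solve 11*mulch_depth + 82 = 192: mulch_depth = (192 - 82) / 11 = 10.

mulch_depth = 10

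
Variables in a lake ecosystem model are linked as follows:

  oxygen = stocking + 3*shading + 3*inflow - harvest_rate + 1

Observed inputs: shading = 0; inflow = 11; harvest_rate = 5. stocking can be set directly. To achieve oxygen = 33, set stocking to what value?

stocking = 4

Substituting into the oxygen equation gives oxygen = stocking + 29.
Solve stocking + 29 = 33: stocking = (33 - 29) / 1 = 4.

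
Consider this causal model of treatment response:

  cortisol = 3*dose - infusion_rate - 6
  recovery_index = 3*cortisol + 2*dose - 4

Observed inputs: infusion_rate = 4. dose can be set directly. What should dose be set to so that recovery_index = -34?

dose = 0

Substituting into the cortisol equation gives cortisol = 3*dose - 10.
So recovery_index = 11*dose - 34.
Solve 11*dose - 34 = -34: dose = (-34 + 34) / 11 = 0.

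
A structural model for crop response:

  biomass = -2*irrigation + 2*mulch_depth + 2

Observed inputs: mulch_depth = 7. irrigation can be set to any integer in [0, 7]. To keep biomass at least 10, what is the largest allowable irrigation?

irrigation = 3

Substituting into the biomass equation gives biomass = -2*irrigation + 16.
Require -2*irrigation + 16 ≥ 10, so irrigation ≤ 3.
The largest integer in [0, 7] satisfying this is 3.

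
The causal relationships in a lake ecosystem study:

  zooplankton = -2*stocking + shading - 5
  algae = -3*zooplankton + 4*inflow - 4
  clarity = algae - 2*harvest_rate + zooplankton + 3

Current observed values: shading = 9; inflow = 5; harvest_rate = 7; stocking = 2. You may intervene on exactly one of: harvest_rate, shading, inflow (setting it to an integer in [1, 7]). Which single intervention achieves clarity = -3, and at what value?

Intervening on harvest_rate: clarity = -2*harvest_rate + 19. Reaching -3 requires harvest_rate = 11, outside [1, 7].
Intervening on shading: clarity = -2*shading + 23. Reaching -3 requires shading = 13, outside [1, 7].
Intervening on inflow: with other inputs at their observed values, clarity = 4*inflow - 15. Solving for -3 gives inflow = 3, within [1, 7].

set inflow = 3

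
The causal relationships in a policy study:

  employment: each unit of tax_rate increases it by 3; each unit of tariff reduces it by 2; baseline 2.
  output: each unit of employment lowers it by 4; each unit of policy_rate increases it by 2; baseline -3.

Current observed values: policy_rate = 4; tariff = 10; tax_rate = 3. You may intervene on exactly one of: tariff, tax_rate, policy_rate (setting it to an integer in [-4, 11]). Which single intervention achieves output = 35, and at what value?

Intervening on tariff: output = 8*tariff - 39. Reaching 35 requires tariff = 37/4, not an integer.
Intervening on tax_rate: output = -12*tax_rate + 77. Reaching 35 requires tax_rate = 7/2, not an integer.
Intervening on policy_rate: with other inputs at their observed values, output = 2*policy_rate + 33. Solving for 35 gives policy_rate = 1, within [-4, 11].

set policy_rate = 1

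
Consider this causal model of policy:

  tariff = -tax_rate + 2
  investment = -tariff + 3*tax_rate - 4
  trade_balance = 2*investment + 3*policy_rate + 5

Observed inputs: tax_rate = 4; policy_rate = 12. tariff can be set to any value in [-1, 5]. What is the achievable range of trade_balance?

47 to 59

Intervening on tariff fixes its value directly, overriding its dependence on tax_rate.
Substituting into the investment equation gives investment = -tariff + 8.
Substituting into the trade_balance equation gives trade_balance = -2*tariff + 57.
Linear in tariff, so extremes are at the endpoints: tariff = -1 gives trade_balance = 59; tariff = 5 gives trade_balance = 47.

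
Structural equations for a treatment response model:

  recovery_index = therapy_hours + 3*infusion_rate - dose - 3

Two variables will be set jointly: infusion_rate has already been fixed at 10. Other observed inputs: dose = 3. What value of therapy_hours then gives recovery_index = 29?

With infusion_rate held at 10:
Substituting into the recovery_index equation gives recovery_index = therapy_hours + 24.
Solve therapy_hours + 24 = 29: therapy_hours = (29 - 24) / 1 = 5.

therapy_hours = 5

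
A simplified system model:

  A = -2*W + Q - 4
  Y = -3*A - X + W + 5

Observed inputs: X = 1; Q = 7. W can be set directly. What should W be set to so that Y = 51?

W = 8

Substituting into the A equation gives A = -2*W + 3.
Substituting into the Y equation gives Y = 7*W - 5.
Solve 7*W - 5 = 51: W = (51 + 5) / 7 = 8.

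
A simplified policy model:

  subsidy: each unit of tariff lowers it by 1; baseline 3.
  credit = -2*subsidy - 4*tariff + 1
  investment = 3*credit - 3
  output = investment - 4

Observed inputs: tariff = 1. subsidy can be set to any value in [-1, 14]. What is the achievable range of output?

Intervening on subsidy fixes its value directly, overriding its dependence on tariff.
Substituting into the credit equation gives credit = -2*subsidy - 3.
This gives investment = -6*subsidy - 12.
Substituting into the output equation gives output = -6*subsidy - 16.
Linear in subsidy, so extremes are at the endpoints: subsidy = -1 gives output = -10; subsidy = 14 gives output = -100.

-100 to -10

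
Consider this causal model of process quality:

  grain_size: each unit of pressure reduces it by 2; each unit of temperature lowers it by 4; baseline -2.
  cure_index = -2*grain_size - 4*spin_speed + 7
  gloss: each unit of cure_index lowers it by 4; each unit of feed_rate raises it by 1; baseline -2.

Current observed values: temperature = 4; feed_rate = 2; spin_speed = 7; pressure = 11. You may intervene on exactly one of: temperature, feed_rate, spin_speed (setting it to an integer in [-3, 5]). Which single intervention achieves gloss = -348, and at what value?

set spin_speed = 0

Intervening on temperature: gloss = -32*temperature - 108. Reaching -348 requires temperature = 15/2, not an integer.
Intervening on feed_rate: gloss = feed_rate - 238. Reaching -348 requires feed_rate = -110, outside [-3, 5].
Intervening on spin_speed: with other inputs at their observed values, gloss = 16*spin_speed - 348. Solving for -348 gives spin_speed = 0, within [-3, 5].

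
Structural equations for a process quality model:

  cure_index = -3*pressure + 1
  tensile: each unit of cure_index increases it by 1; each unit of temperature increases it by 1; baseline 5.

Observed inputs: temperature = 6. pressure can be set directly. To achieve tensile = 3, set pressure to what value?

Substituting into the tensile equation gives tensile = -3*pressure + 12.
Solve -3*pressure + 12 = 3: pressure = (3 - 12) / -3 = 3.

pressure = 3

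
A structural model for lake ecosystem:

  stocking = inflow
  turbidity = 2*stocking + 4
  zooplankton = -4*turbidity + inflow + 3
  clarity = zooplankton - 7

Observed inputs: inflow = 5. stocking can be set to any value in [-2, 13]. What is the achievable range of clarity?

-119 to 1

Intervening on stocking fixes its value directly, overriding its dependence on inflow.
Substituting into the zooplankton equation gives zooplankton = -8*stocking - 8.
So clarity = -8*stocking - 15.
Linear in stocking, so extremes are at the endpoints: stocking = -2 gives clarity = 1; stocking = 13 gives clarity = -119.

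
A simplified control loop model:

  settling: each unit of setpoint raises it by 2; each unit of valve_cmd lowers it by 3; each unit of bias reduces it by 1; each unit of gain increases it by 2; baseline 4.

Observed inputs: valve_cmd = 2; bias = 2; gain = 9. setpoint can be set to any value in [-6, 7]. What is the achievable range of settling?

2 to 28

Substituting into the settling equation gives settling = 2*setpoint + 14.
Linear in setpoint, so extremes are at the endpoints: setpoint = -6 gives settling = 2; setpoint = 7 gives settling = 28.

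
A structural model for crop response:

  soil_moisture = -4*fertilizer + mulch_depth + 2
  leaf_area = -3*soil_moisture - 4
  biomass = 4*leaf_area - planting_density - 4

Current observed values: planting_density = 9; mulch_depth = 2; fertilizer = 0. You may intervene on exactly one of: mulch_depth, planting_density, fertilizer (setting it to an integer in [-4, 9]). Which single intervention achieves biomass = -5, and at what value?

Intervening on mulch_depth: with other inputs at their observed values, biomass = -12*mulch_depth - 53. Solving for -5 gives mulch_depth = -4, within [-4, 9].
Intervening on planting_density: biomass = -planting_density - 68. Reaching -5 requires planting_density = -63, outside [-4, 9].
Intervening on fertilizer: biomass = 48*fertilizer - 77. Reaching -5 requires fertilizer = 3/2, not an integer.

set mulch_depth = -4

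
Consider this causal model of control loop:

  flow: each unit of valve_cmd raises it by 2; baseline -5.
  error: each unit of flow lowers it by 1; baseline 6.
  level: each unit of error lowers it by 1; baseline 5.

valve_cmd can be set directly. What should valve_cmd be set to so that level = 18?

Substituting into the error equation gives error = -2*valve_cmd + 11.
Substituting into the level equation gives level = 2*valve_cmd - 6.
Solve 2*valve_cmd - 6 = 18: valve_cmd = (18 + 6) / 2 = 12.

valve_cmd = 12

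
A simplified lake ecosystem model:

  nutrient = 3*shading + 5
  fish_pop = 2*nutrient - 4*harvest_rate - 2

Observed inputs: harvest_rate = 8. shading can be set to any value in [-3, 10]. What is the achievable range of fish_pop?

-42 to 36

Substituting into the fish_pop equation gives fish_pop = 6*shading - 24.
Linear in shading, so extremes are at the endpoints: shading = -3 gives fish_pop = -42; shading = 10 gives fish_pop = 36.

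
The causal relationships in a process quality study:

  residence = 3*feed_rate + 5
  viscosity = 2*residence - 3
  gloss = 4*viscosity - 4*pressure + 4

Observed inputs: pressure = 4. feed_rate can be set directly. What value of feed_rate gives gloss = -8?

Substituting into the viscosity equation gives viscosity = 6*feed_rate + 7.
Substituting into the gloss equation gives gloss = 24*feed_rate + 16.
Solve 24*feed_rate + 16 = -8: feed_rate = (-8 - 16) / 24 = -1.

feed_rate = -1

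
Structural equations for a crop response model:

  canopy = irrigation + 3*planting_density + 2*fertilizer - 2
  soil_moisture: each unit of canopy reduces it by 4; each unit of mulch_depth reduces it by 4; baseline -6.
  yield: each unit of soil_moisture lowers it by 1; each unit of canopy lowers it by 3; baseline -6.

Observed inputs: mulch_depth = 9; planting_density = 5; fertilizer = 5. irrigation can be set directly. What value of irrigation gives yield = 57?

Substituting into the canopy equation gives canopy = irrigation + 23.
Substituting into the soil_moisture equation gives soil_moisture = -4*irrigation - 134.
Substituting into the yield equation gives yield = irrigation + 59.
Solve irrigation + 59 = 57: irrigation = (57 - 59) / 1 = -2.

irrigation = -2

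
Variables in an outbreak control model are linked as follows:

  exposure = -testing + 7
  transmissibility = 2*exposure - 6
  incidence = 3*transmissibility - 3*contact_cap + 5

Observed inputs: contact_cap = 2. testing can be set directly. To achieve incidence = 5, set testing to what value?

testing = 3

Substituting into the transmissibility equation gives transmissibility = -2*testing + 8.
incidence becomes -6*testing + 23.
Solve -6*testing + 23 = 5: testing = (5 - 23) / -6 = 3.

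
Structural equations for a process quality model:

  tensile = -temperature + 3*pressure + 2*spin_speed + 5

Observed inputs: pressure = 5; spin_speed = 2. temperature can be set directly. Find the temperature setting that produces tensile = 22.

temperature = 2

Substituting into the tensile equation gives tensile = -temperature + 24.
Solve -temperature + 24 = 22: temperature = (22 - 24) / -1 = 2.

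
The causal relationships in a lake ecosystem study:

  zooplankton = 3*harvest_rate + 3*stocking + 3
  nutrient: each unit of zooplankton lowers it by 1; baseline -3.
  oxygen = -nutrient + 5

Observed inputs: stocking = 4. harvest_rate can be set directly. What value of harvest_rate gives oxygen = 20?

harvest_rate = -1

Substituting into the zooplankton equation gives zooplankton = 3*harvest_rate + 15.
nutrient becomes -3*harvest_rate - 18.
Substituting into the oxygen equation gives oxygen = 3*harvest_rate + 23.
Solve 3*harvest_rate + 23 = 20: harvest_rate = (20 - 23) / 3 = -1.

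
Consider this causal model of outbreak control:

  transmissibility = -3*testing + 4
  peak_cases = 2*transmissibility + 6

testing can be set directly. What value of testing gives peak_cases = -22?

testing = 6

Substituting into the peak_cases equation gives peak_cases = -6*testing + 14.
Solve -6*testing + 14 = -22: testing = (-22 - 14) / -6 = 6.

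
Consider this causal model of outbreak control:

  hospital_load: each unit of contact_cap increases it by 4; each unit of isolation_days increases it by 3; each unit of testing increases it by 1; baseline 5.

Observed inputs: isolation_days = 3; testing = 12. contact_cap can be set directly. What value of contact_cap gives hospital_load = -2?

Substituting into the hospital_load equation gives hospital_load = 4*contact_cap + 26.
Solve 4*contact_cap + 26 = -2: contact_cap = (-2 - 26) / 4 = -7.

contact_cap = -7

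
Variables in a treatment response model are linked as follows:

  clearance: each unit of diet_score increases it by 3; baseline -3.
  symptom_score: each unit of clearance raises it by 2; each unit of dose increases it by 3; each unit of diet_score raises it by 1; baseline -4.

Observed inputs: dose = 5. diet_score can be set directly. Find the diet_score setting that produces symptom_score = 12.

diet_score = 1

Substituting into the symptom_score equation gives symptom_score = 7*diet_score + 5.
Solve 7*diet_score + 5 = 12: diet_score = (12 - 5) / 7 = 1.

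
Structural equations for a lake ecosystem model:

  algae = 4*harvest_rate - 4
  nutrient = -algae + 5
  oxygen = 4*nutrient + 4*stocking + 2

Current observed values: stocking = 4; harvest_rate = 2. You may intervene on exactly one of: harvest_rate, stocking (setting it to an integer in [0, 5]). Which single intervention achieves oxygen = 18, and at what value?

Intervening on harvest_rate: oxygen = -16*harvest_rate + 54. Reaching 18 requires harvest_rate = 9/4, not an integer.
Intervening on stocking: with other inputs at their observed values, oxygen = 4*stocking + 6. Solving for 18 gives stocking = 3, within [0, 5].

set stocking = 3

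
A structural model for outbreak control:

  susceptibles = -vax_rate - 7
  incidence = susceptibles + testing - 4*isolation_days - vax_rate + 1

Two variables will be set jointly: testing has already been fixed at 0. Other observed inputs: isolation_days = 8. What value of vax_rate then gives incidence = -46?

With testing held at 0:
Substituting into the incidence equation gives incidence = -2*vax_rate - 38.
Solve -2*vax_rate - 38 = -46: vax_rate = (-46 + 38) / -2 = 4.

vax_rate = 4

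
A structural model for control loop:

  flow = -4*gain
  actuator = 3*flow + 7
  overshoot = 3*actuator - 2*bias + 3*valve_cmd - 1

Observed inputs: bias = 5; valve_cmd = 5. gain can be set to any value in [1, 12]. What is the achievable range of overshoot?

-407 to -11

Substituting into the actuator equation gives actuator = -12*gain + 7.
Substituting into the overshoot equation gives overshoot = -36*gain + 25.
Linear in gain, so extremes are at the endpoints: gain = 1 gives overshoot = -11; gain = 12 gives overshoot = -407.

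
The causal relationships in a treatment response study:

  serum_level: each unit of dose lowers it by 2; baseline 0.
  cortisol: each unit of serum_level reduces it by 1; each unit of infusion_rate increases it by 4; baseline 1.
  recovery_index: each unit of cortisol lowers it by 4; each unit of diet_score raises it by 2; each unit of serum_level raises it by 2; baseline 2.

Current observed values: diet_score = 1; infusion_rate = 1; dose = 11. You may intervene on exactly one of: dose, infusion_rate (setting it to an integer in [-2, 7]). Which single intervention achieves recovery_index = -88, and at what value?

set dose = 6

Intervening on dose: with other inputs at their observed values, recovery_index = -12*dose - 16. Solving for -88 gives dose = 6, within [-2, 7].
Intervening on infusion_rate: recovery_index = -16*infusion_rate - 132. Reaching -88 requires infusion_rate = -11/4, not an integer.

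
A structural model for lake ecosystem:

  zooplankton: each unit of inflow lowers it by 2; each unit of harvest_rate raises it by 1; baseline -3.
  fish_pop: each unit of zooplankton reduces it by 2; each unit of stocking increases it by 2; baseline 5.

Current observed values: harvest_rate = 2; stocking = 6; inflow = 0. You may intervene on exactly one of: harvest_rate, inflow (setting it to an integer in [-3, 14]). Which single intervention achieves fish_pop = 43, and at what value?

set inflow = 6

Intervening on harvest_rate: fish_pop = -2*harvest_rate + 23. Reaching 43 requires harvest_rate = -10, outside [-3, 14].
Intervening on inflow: with other inputs at their observed values, fish_pop = 4*inflow + 19. Solving for 43 gives inflow = 6, within [-3, 14].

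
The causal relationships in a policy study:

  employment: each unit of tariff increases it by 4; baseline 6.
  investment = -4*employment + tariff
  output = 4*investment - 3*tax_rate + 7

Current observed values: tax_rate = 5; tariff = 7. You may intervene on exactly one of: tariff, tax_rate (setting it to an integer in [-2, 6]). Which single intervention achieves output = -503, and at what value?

set tax_rate = -2

Intervening on tariff: output = -60*tariff - 104. Reaching -503 requires tariff = 133/20, not an integer.
Intervening on tax_rate: with other inputs at their observed values, output = -3*tax_rate - 509. Solving for -503 gives tax_rate = -2, within [-2, 6].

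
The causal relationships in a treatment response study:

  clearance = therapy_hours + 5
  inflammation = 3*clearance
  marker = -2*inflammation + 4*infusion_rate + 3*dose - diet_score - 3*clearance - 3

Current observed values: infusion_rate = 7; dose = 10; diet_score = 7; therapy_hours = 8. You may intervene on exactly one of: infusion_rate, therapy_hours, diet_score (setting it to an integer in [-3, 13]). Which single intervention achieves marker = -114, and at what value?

set therapy_hours = 13

Intervening on infusion_rate: marker = 4*infusion_rate - 97. Reaching -114 requires infusion_rate = -17/4, not an integer.
Intervening on therapy_hours: with other inputs at their observed values, marker = -9*therapy_hours + 3. Solving for -114 gives therapy_hours = 13, within [-3, 13].
Intervening on diet_score: marker = -diet_score - 62. Reaching -114 requires diet_score = 52, outside [-3, 13].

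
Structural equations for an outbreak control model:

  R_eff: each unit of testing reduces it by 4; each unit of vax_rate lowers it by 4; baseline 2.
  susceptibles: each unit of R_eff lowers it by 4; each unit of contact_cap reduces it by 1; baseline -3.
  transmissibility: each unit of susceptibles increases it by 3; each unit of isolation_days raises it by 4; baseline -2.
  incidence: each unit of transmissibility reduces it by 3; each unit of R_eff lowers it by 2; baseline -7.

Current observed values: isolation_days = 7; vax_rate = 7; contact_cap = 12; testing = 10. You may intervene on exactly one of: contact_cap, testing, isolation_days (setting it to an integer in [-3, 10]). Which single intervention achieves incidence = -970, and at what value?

set testing = 1

Intervening on contact_cap: incidence = 9*contact_cap - 2302. Reaching -970 requires contact_cap = 148, outside [-3, 10].
Intervening on testing: with other inputs at their observed values, incidence = -136*testing - 834. Solving for -970 gives testing = 1, within [-3, 10].
Intervening on isolation_days: incidence = -12*isolation_days - 2110. Reaching -970 requires isolation_days = -95, outside [-3, 10].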